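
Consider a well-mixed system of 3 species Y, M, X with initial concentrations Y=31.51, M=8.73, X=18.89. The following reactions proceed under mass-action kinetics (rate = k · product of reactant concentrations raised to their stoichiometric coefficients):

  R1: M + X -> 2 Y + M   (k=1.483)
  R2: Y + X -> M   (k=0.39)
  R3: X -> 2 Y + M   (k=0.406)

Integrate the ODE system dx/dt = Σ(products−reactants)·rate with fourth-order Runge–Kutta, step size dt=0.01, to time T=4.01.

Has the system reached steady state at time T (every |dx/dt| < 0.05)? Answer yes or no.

RK4 with dt=0.01: 401 steps to T=4.01. Trajectory (selected grid times):
t=0.00: Y=31.51 M=8.73 X=18.89
t=0.45: Y=44.87 M=17.10 X=0.00
t=0.89: Y=44.87 M=17.10 X=0.00
t=1.34: Y=44.87 M=17.10 X=0.00
t=1.78: Y=44.87 M=17.10 X=0.00
t=2.23: Y=44.87 M=17.10 X=0.00
t=2.67: Y=44.87 M=17.10 X=0.00
t=3.12: Y=44.87 M=17.10 X=0.00
t=3.56: Y=44.87 M=17.10 X=0.00
t=4.01: Y=44.87 M=17.10 X=0.00
Rates at T: R1=0.0000, R2=0.0000, R3=0.0000
dx/dt at T (Σ net stoichiometry × rate): Y=+0.0000, M=+0.0000, X=-0.0000
Largest |dx/dt| is |-0.0000| (X) < 0.05 → steady.

Steady state at T: yes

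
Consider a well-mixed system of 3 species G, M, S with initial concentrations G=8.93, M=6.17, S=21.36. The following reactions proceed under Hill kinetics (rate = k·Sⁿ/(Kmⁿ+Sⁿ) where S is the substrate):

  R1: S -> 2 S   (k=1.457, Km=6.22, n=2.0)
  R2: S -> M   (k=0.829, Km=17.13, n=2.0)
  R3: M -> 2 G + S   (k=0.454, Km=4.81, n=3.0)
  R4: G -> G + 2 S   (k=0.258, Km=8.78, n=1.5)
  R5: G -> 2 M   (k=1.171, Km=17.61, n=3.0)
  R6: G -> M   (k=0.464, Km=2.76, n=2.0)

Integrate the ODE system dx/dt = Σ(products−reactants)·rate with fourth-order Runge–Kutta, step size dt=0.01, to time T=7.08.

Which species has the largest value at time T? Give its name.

RK4 with dt=0.01: 708 steps to T=7.08. Trajectory (selected grid times):
t=0.00: G=8.93 M=6.17 S=21.36
t=0.79: G=9.00 M=6.87 S=22.48
t=1.57: G=9.10 M=7.56 S=23.60
t=2.36: G=9.24 M=8.27 S=24.75
t=3.15: G=9.39 M=8.99 S=25.90
t=3.93: G=9.56 M=9.72 S=27.05
t=4.72: G=9.74 M=10.47 S=28.21
t=5.51: G=9.92 M=11.23 S=29.38
t=6.29: G=10.10 M=12.01 S=30.53
t=7.08: G=10.29 M=12.82 S=31.70
At T=7.08: G=10.29 M=12.82 S=31.70; the largest is S.

Dominant species at T: S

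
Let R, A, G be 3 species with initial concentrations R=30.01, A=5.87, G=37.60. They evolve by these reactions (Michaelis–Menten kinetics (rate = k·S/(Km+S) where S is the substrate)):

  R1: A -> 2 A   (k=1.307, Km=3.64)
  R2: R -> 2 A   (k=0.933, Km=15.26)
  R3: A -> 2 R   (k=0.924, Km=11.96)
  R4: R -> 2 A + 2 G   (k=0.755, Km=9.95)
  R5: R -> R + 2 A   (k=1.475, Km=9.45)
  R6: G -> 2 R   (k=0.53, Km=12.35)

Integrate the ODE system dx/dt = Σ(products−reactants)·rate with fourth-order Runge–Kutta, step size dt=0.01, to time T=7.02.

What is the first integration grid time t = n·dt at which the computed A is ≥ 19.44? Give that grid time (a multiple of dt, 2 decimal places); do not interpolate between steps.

RK4 with dt=0.01: 702 steps to T=7.02. Trajectory (selected grid times):
t=0.00: R=30.01 A=5.87 G=37.60
t=0.78: R=30.28 A=9.88 G=38.17
t=1.56: R=30.69 A=13.92 G=38.75
t=2.34: R=31.21 A=17.96 G=39.33
t=2.62: R=31.41 A=19.42 G=39.53
t=2.63: R=31.42 A=19.47 G=39.54
t=3.12: R=31.80 A=22.02 G=39.91
t=3.90: R=32.45 A=26.09 G=40.49
t=4.68: R=33.15 A=30.17 G=41.08
t=5.46: R=33.88 A=34.26 G=41.66
t=6.24: R=34.65 A=38.37 G=42.26
t=7.02: R=35.44 A=42.49 G=42.86
A(2.62)=19.419 < 19.44 but A(2.63)=19.471 ≥ 19.44, so the first grid time is t=2.63.

Threshold first reached at t = 2.63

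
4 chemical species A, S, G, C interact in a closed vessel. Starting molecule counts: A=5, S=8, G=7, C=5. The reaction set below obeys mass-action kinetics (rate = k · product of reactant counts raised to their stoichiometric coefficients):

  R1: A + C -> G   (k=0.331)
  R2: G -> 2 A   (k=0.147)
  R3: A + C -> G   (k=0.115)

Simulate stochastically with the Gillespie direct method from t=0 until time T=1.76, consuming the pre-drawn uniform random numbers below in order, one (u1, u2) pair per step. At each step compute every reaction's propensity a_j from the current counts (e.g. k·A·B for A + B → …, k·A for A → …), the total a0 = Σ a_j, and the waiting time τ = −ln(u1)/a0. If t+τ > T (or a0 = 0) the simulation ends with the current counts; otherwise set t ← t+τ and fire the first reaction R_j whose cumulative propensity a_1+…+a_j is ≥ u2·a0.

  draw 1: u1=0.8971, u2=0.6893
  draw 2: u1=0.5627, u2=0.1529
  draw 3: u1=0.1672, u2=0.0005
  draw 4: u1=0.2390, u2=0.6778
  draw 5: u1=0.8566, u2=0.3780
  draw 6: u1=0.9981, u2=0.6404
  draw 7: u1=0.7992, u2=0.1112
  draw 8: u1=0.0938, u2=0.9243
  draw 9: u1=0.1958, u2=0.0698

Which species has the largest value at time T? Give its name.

Dominant species at T: G

t=0.000: A=5 S=8 G=7 C=5
Draw 1: a1=8.275, a2=1.029, a3=2.875, a0=12.179; τ=−ln(0.8971)/12.179=0.009 → t=0.009; u2·a0=0.6893·12.179=8.395; a1=8.275 < 8.395 ≤ a1+a2=9.304 → R2 fires; A=7 S=8 G=6 C=5
Draw 2: a1=11.585, a2=0.882, a3=4.025, a0=16.492; τ=−ln(0.5627)/16.492=0.035 → t=0.044; u2·a0=0.1529·16.492=2.522 ≤ a1=11.585 → R1 fires; A=6 S=8 G=7 C=4
Draw 3: a1=7.944, a2=1.029, a3=2.760, a0=11.733; τ=−ln(0.1672)/11.733=0.152 → t=0.196; u2·a0=0.0005·11.733=0.006 ≤ a1=7.944 → R1 fires; A=5 S=8 G=8 C=3
Draw 4: a1=4.965, a2=1.176, a3=1.725, a0=7.866; τ=−ln(0.2390)/7.866=0.182 → t=0.378; u2·a0=0.6778·7.866=5.332; a1=4.965 < 5.332 ≤ a1+a2=6.141 → R2 fires; A=7 S=8 G=7 C=3
Draw 5: a1=6.951, a2=1.029, a3=2.415, a0=10.395; τ=−ln(0.8566)/10.395=0.015 → t=0.393; u2·a0=0.3780·10.395=3.929 ≤ a1=6.951 → R1 fires; A=6 S=8 G=8 C=2
Draw 6: a1=3.972, a2=1.176, a3=1.380, a0=6.528; τ=−ln(0.9981)/6.528=0.000 → t=0.393; u2·a0=0.6404·6.528=4.181; a1=3.972 < 4.181 ≤ a1+a2=5.148 → R2 fires; A=8 S=8 G=7 C=2
Draw 7: a1=5.296, a2=1.029, a3=1.840, a0=8.165; τ=−ln(0.7992)/8.165=0.027 → t=0.421; u2·a0=0.1112·8.165=0.908 ≤ a1=5.296 → R1 fires; A=7 S=8 G=8 C=1
Draw 8: a1=2.317, a2=1.176, a3=0.805, a0=4.298; τ=−ln(0.0938)/4.298=0.551 → t=0.971; u2·a0=0.9243·4.298=3.973; a1+a2=3.493 < 3.973 ≤ a1+…+a3=4.298 → R3 fires; A=6 S=8 G=9 C=0
Draw 9: a1=0.000, a2=1.323, a3=0.000, a0=1.323; τ=−ln(0.1958)/1.323=1.233 → t=2.204 > T=1.76: stop.
At T=1.76: A=6 S=8 G=9 C=0; the largest is G.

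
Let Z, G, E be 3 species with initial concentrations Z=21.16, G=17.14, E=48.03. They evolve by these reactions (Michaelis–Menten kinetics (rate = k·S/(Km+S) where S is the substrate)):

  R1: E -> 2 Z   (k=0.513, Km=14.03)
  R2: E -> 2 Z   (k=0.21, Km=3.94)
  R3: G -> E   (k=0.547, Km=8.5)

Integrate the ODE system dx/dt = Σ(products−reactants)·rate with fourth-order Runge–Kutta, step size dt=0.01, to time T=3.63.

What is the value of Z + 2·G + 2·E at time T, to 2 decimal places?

Check how each reaction changes W = Z + 2·G + 2·E (weight of products minus weight of reactants):
R1: E -> 2 Z: (1·2) − (2·1) = 2 − 2 = 0
R2: E -> 2 Z: (1·2) − (2·1) = 2 − 2 = 0
R3: G -> E: (2·1) − (2·1) = 2 − 2 = 0
Every reaction leaves W unchanged, so W is conserved and no simulation is needed: W(T) = W(0) = 21.16 + 2·17.14 + 2·48.03 = 151.50

Value at T = 151.50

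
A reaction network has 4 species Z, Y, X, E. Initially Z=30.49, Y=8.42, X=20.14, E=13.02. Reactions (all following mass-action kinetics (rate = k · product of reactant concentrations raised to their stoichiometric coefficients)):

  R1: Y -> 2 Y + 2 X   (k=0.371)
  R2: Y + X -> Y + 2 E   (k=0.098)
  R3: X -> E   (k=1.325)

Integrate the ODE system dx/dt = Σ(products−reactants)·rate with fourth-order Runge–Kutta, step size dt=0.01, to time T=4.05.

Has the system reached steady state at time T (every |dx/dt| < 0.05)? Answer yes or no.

Steady state at T: no

RK4 with dt=0.01: 405 steps to T=4.05. Trajectory (selected grid times):
t=0.00: Z=30.49 Y=8.42 X=20.14 E=13.02
t=0.45: Z=30.49 Y=9.95 X=9.36 E=32.42
t=0.90: Z=30.49 Y=11.76 X=5.43 E=43.30
t=1.35: Z=30.49 Y=13.89 X=4.25 E=51.40
t=1.80: Z=30.49 Y=16.42 X=4.09 E=59.36
t=2.25: Z=30.49 Y=19.40 X=4.28 E=68.42
t=2.70: Z=30.49 Y=22.93 X=4.57 E=79.31
t=3.15: Z=30.49 Y=27.09 X=4.88 E=92.53
t=3.60: Z=30.49 Y=32.02 X=5.18 E=108.63
t=4.05: Z=30.49 Y=37.83 X=5.46 E=128.16
Rates at T: R1=14.0357, R2=20.2393, R3=7.2331
dx/dt at T (Σ net stoichiometry × rate): Z=+0.0000, Y=+14.0357, X=+0.5990, E=+47.7118
Largest |dx/dt| is |+47.7118| (E) ≥ 0.05 → not steady.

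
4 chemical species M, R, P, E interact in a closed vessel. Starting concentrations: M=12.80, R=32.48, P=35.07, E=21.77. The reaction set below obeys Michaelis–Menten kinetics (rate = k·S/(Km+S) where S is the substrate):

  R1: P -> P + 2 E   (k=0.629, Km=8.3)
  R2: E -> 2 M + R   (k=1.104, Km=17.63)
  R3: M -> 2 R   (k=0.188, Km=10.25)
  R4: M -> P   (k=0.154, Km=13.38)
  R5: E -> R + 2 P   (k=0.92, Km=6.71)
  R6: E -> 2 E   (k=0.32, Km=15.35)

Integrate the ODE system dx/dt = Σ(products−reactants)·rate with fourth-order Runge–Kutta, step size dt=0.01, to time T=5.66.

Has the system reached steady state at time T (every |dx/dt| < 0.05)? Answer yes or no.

Steady state at T: no

RK4 with dt=0.01: 566 steps to T=5.66. Trajectory (selected grid times):
t=0.00: M=12.80 R=32.48 P=35.07 E=21.77
t=0.63: M=13.45 R=33.44 P=36.00 E=21.70
t=1.26: M=14.10 R=34.40 P=36.94 E=21.64
t=1.89: M=14.75 R=35.37 P=37.87 E=21.58
t=2.52: M=15.39 R=36.33 P=38.81 E=21.53
t=3.14: M=16.02 R=37.28 P=39.73 E=21.48
t=3.77: M=16.66 R=38.25 P=40.67 E=21.43
t=4.40: M=17.30 R=39.22 P=41.60 E=21.38
t=5.03: M=17.93 R=40.19 P=42.54 E=21.34
t=5.66: M=18.56 R=41.17 P=43.48 E=21.30
Rates at T: R1=0.5282, R2=0.6040, R3=0.1211, R4=0.0895, R5=0.6996, R6=0.1860
dx/dt at T (Σ net stoichiometry × rate): M=+0.9974, R=+1.5458, P=+1.4887, E=-0.0613
Largest |dx/dt| is |+1.5458| (R) ≥ 0.05 → not steady.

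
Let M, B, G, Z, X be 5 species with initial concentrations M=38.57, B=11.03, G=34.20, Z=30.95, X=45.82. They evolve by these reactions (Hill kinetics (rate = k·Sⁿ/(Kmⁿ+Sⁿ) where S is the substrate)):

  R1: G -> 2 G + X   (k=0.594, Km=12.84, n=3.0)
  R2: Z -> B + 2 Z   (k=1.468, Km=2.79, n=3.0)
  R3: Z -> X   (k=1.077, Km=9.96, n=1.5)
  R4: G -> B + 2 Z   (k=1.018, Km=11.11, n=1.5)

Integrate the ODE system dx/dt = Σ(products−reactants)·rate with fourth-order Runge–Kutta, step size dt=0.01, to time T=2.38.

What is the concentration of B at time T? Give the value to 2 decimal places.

RK4 with dt=0.01: 238 steps to T=2.38. Trajectory (selected grid times):
t=0.00: M=38.57 B=11.03 G=34.20 Z=30.95 X=45.82
t=0.26: M=38.57 B=11.63 G=34.12 Z=31.54 X=46.20
t=0.53: M=38.57 B=12.26 G=34.04 Z=32.15 X=46.60
t=0.79: M=38.57 B=12.87 G=33.97 Z=32.74 X=46.99
t=1.06: M=38.57 B=13.49 G=33.89 Z=33.35 X=47.39
t=1.32: M=38.57 B=14.10 G=33.81 Z=33.94 X=47.78
t=1.59: M=38.57 B=14.73 G=33.73 Z=34.54 X=48.18
t=1.85: M=38.57 B=15.33 G=33.66 Z=35.13 X=48.57
t=2.12: M=38.57 B=15.96 G=33.58 Z=35.73 X=48.98
t=2.38: M=38.57 B=16.56 G=33.50 Z=36.31 X=49.37
Read off B at T=2.38: 16.56

B at T = 16.56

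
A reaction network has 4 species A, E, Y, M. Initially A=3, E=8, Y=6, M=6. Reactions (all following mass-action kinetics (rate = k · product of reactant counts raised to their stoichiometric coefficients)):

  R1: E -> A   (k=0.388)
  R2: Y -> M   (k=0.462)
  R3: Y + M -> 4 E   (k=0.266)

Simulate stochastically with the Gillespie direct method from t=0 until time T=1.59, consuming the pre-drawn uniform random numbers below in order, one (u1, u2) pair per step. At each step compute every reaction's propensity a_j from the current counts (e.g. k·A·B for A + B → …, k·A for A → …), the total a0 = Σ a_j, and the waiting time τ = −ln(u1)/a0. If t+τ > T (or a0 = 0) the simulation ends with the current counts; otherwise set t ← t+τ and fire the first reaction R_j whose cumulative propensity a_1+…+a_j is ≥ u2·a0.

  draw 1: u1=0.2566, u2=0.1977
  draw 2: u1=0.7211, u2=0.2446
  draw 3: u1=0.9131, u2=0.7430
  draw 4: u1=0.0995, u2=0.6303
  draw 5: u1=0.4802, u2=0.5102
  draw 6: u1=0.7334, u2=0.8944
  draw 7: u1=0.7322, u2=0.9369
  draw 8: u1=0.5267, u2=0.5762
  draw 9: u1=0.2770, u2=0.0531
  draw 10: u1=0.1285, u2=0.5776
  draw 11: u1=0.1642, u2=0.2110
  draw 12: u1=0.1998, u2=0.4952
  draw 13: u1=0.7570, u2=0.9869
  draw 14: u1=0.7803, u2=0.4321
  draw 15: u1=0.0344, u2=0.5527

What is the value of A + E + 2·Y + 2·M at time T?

Check how each reaction changes W = A + E + 2·Y + 2·M (weight of products minus weight of reactants):
R1: E -> A: (1·1) − (1·1) = 1 − 1 = 0
R2: Y -> M: (2·1) − (2·1) = 2 − 2 = 0
R3: Y + M -> 4 E: (1·4) − (2·1 + 2·1) = 4 − 4 = 0
Every reaction leaves W unchanged, so W is conserved and no simulation is needed: W(T) = W(0) = 3 + 8 + 2·6 + 2·6 = 35

Value at T = 35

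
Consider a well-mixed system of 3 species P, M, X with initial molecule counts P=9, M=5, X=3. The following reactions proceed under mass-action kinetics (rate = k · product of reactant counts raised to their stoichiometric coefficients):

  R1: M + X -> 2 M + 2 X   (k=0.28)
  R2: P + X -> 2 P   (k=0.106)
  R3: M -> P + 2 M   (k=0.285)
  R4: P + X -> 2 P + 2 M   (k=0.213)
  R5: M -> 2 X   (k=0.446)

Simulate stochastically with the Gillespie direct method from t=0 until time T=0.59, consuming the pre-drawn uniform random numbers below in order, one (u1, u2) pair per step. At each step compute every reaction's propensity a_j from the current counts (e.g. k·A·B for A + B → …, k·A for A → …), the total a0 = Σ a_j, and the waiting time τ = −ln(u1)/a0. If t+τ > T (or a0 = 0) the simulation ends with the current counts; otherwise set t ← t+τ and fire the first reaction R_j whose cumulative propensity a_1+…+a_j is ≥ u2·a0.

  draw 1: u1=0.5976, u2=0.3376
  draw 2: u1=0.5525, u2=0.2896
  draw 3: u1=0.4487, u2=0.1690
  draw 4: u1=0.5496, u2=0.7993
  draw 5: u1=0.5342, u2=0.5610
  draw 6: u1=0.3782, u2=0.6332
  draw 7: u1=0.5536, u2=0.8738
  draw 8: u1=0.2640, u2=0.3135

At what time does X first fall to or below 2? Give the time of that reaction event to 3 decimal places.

t=0.000: P=9 M=5 X=3
Draw 1: a1=4.200, a2=2.862, a3=1.425, a4=5.751, a5=2.230, a0=16.468; τ=−ln(0.5976)/16.468=0.031 → t=0.031; u2·a0=0.3376·16.468=5.560; a1=4.200 < 5.560 ≤ a1+a2=7.062 → R2 fires; P=10 M=5 X=2
Draw 2: a1=2.800, a2=2.120, a3=1.425, a4=4.260, a5=2.230, a0=12.835; τ=−ln(0.5525)/12.835=0.046 → t=0.077; u2·a0=0.2896·12.835=3.717; a1=2.800 < 3.717 ≤ a1+a2=4.920 → R2 fires; P=11 M=5 X=1
Draw 3: a1=1.400, a2=1.166, a3=1.425, a4=2.343, a5=2.230, a0=8.564; τ=−ln(0.4487)/8.564=0.094 → t=0.171; u2·a0=0.1690·8.564=1.447; a1=1.400 < 1.447 ≤ a1+a2=2.566 → R2 fires; P=12 M=5 X=0
Draw 4: a1=0.000, a2=0.000, a3=1.425, a4=0.000, a5=2.230, a0=3.655; τ=−ln(0.5496)/3.655=0.164 → t=0.335; u2·a0=0.7993·3.655=2.921; a1+…+a4=1.425 < 2.921 ≤ a1+…+a5=3.655 → R5 fires; P=12 M=4 X=2
Draw 5: a1=2.240, a2=2.544, a3=1.140, a4=5.112, a5=1.784, a0=12.820; τ=−ln(0.5342)/12.820=0.049 → t=0.384; u2·a0=0.5610·12.820=7.192; a1+…+a3=5.924 < 7.192 ≤ a1+…+a4=11.036 → R4 fires; P=13 M=6 X=1
Draw 6: a1=1.680, a2=1.378, a3=1.710, a4=2.769, a5=2.676, a0=10.213; τ=−ln(0.3782)/10.213=0.095 → t=0.479; u2·a0=0.6332·10.213=6.467; a1+…+a3=4.768 < 6.467 ≤ a1+…+a4=7.537 → R4 fires; P=14 M=8 X=0
Draw 7: a1=0.000, a2=0.000, a3=2.280, a4=0.000, a5=3.568, a0=5.848; τ=−ln(0.5536)/5.848=0.101 → t=0.580; u2·a0=0.8738·5.848=5.110; a1+…+a4=2.280 < 5.110 ≤ a1+…+a5=5.848 → R5 fires; P=14 M=7 X=2
Draw 8: a1=3.920, a2=2.968, a3=1.995, a4=5.964, a5=3.122, a0=17.969; τ=−ln(0.2640)/17.969=0.074 → t=0.654 > T=0.59: stop.
X first becomes ≤ 2 when it reaches 2 at the event at t=0.031.

Threshold first reached at t = 0.031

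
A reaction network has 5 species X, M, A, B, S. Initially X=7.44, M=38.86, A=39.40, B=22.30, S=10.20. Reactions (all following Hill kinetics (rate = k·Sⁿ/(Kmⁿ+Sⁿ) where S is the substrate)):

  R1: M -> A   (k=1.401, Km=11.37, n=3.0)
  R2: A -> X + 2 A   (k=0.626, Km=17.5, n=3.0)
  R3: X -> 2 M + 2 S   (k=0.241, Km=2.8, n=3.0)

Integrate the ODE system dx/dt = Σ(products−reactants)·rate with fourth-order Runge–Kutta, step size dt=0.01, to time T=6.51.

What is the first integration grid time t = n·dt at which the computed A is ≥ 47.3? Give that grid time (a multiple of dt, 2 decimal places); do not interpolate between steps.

Threshold first reached at t = 4.06

RK4 with dt=0.01: 651 steps to T=6.51. Trajectory (selected grid times):
t=0.00: X=7.44 M=38.86 A=39.40 B=22.30 S=10.20
t=0.72: X=7.69 M=38.21 A=40.80 B=22.30 S=10.53
t=1.45: X=7.95 M=37.55 A=42.22 B=22.30 S=10.87
t=2.17: X=8.20 M=36.90 A=43.62 B=22.30 S=11.20
t=2.89: X=8.46 M=36.25 A=45.03 B=22.30 S=11.53
t=3.62: X=8.72 M=35.60 A=46.45 B=22.30 S=11.87
t=4.05: X=8.88 M=35.22 A=47.29 B=22.30 S=12.08
t=4.06: X=8.88 M=35.21 A=47.31 B=22.30 S=12.08
t=4.34: X=8.98 M=34.96 A=47.86 B=22.30 S=12.21
t=5.06: X=9.25 M=34.33 A=49.26 B=22.30 S=12.55
t=5.79: X=9.51 M=33.68 A=50.68 B=22.30 S=12.89
t=6.51: X=9.78 M=33.05 A=52.09 B=22.30 S=13.23
A(4.05)=47.290 < 47.3 but A(4.06)=47.310 ≥ 47.3, so the first grid time is t=4.06.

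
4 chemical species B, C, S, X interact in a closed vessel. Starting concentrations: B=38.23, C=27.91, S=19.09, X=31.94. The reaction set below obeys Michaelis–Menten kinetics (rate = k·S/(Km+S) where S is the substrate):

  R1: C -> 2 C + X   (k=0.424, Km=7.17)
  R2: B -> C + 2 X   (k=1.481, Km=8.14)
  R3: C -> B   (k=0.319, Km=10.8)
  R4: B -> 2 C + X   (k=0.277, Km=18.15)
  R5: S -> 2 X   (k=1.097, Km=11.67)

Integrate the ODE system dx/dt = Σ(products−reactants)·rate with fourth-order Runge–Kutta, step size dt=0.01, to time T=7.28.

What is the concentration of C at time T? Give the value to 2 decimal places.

RK4 with dt=0.01: 728 steps to T=7.28. Trajectory (selected grid times):
t=0.00: B=38.23 C=27.91 S=19.09 X=31.94
t=0.81: B=37.28 C=29.29 S=18.54 X=35.44
t=1.62: B=36.34 C=30.66 S=18.00 X=38.91
t=2.43: B=35.40 C=32.02 S=17.46 X=42.37
t=3.24: B=34.48 C=33.38 S=16.93 X=45.80
t=4.04: B=33.57 C=34.71 S=16.42 X=49.17
t=4.85: B=32.66 C=36.05 S=15.90 X=52.56
t=5.66: B=31.76 C=37.38 S=15.39 X=55.92
t=6.47: B=30.86 C=38.70 S=14.89 X=59.26
t=7.28: B=29.98 C=40.02 S=14.40 X=62.58
Read off C at T=7.28: 40.02

C at T = 40.02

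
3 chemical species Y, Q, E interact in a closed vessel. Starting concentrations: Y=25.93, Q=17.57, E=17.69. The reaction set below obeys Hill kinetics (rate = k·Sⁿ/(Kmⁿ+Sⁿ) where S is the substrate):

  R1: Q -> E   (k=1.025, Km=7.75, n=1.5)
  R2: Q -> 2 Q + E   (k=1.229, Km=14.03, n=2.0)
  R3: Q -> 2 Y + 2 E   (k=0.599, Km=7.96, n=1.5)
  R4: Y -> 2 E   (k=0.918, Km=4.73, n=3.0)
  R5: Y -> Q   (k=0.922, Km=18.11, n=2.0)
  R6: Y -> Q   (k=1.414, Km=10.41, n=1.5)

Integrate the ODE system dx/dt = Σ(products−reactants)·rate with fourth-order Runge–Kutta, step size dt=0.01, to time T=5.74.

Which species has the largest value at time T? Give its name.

Dominant species at T: E

RK4 with dt=0.01: 574 steps to T=5.74. Trajectory (selected grid times):
t=0.00: Y=25.93 Q=17.57 E=17.69
t=0.64: Y=24.83 Q=18.36 E=20.45
t=1.28: Y=23.76 Q=19.13 E=23.24
t=1.91: Y=22.74 Q=19.87 E=26.01
t=2.55: Y=21.73 Q=20.61 E=28.85
t=3.19: Y=20.76 Q=21.32 E=31.71
t=3.83: Y=19.82 Q=22.01 E=34.60
t=4.46: Y=18.92 Q=22.66 E=37.45
t=5.10: Y=18.04 Q=23.31 E=40.36
t=5.74: Y=17.20 Q=23.93 E=43.29
At T=5.74: Y=17.20 Q=23.93 E=43.29; the largest is E.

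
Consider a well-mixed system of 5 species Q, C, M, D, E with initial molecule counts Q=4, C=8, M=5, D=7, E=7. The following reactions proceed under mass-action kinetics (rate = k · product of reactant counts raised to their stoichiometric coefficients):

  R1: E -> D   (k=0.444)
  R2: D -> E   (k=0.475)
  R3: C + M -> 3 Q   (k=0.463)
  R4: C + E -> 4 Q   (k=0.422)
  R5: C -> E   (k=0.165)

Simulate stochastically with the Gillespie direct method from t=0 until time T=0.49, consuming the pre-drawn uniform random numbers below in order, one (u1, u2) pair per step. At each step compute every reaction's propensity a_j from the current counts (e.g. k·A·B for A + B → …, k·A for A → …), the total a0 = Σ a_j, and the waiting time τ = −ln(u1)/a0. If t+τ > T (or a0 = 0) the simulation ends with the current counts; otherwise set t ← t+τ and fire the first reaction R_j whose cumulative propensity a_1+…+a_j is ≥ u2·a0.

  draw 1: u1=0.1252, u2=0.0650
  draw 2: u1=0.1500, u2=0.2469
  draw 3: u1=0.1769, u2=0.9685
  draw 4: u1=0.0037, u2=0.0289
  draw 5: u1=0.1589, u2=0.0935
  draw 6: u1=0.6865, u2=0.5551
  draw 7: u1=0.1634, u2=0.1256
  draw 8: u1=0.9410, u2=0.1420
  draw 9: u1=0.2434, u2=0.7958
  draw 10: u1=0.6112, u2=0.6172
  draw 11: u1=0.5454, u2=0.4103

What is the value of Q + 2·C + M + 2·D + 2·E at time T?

Check how each reaction changes W = Q + 2·C + M + 2·D + 2·E (weight of products minus weight of reactants):
R1: E -> D: (2·1) − (2·1) = 2 − 2 = 0
R2: D -> E: (2·1) − (2·1) = 2 − 2 = 0
R3: C + M -> 3 Q: (1·3) − (2·1 + 1·1) = 3 − 3 = 0
R4: C + E -> 4 Q: (1·4) − (2·1 + 2·1) = 4 − 4 = 0
R5: C -> E: (2·1) − (2·1) = 2 − 2 = 0
Every reaction leaves W unchanged, so W is conserved and no simulation is needed: W(T) = W(0) = 4 + 2·8 + 5 + 2·7 + 2·7 = 53

Value at T = 53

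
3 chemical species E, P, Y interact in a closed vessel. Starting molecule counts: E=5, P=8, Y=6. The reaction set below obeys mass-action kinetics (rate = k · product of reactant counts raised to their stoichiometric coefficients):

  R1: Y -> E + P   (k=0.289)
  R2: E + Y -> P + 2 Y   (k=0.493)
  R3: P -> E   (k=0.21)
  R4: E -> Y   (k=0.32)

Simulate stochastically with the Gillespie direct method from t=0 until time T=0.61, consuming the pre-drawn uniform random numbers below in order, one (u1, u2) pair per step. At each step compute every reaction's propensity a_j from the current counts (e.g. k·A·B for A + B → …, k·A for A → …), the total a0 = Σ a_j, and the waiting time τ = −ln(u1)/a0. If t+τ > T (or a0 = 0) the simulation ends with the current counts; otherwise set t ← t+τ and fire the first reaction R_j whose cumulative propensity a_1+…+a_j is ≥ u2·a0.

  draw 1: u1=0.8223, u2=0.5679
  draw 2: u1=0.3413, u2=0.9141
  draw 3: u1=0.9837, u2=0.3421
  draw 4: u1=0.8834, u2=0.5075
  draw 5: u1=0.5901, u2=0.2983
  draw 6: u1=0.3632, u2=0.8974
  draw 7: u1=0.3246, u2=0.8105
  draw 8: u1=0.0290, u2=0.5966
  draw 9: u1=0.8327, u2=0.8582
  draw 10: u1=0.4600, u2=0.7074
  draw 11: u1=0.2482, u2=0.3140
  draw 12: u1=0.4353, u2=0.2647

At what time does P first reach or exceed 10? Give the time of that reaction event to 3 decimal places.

t=0.000: E=5 P=8 Y=6
Draw 1: a1=1.734, a2=14.790, a3=1.680, a4=1.600, a0=19.804; τ=−ln(0.8223)/19.804=0.010 → t=0.010; u2·a0=0.5679·19.804=11.247; a1=1.734 < 11.247 ≤ a1+a2=16.524 → R2 fires; E=4 P=9 Y=7
Draw 2: a1=2.023, a2=13.804, a3=1.890, a4=1.280, a0=18.997; τ=−ln(0.3413)/18.997=0.057 → t=0.066; u2·a0=0.9141·18.997=17.365; a1+a2=15.827 < 17.365 ≤ a1+…+a3=17.717 → R3 fires; E=5 P=8 Y=7
Draw 3: a1=2.023, a2=17.255, a3=1.680, a4=1.600, a0=22.558; τ=−ln(0.9837)/22.558=0.001 → t=0.067; u2·a0=0.3421·22.558=7.717; a1=2.023 < 7.717 ≤ a1+a2=19.278 → R2 fires; E=4 P=9 Y=8
Draw 4: a1=2.312, a2=15.776, a3=1.890, a4=1.280, a0=21.258; τ=−ln(0.8834)/21.258=0.006 → t=0.073; u2·a0=0.5075·21.258=10.788; a1=2.312 < 10.788 ≤ a1+a2=18.088 → R2 fires; E=3 P=10 Y=9
Draw 5: a1=2.601, a2=13.311, a3=2.100, a4=0.960, a0=18.972; τ=−ln(0.5901)/18.972=0.028 → t=0.101; u2·a0=0.2983·18.972=5.659; a1=2.601 < 5.659 ≤ a1+a2=15.912 → R2 fires; E=2 P=11 Y=10
Draw 6: a1=2.890, a2=9.860, a3=2.310, a4=0.640, a0=15.700; τ=−ln(0.3632)/15.700=0.065 → t=0.165; u2·a0=0.8974·15.700=14.089; a1+a2=12.750 < 14.089 ≤ a1+…+a3=15.060 → R3 fires; E=3 P=10 Y=10
Draw 7: a1=2.890, a2=14.790, a3=2.100, a4=0.960, a0=20.740; τ=−ln(0.3246)/20.740=0.054 → t=0.220; u2·a0=0.8105·20.740=16.810; a1=2.890 < 16.810 ≤ a1+a2=17.680 → R2 fires; E=2 P=11 Y=11
Draw 8: a1=3.179, a2=10.846, a3=2.310, a4=0.640, a0=16.975; τ=−ln(0.0290)/16.975=0.209 → t=0.428; u2·a0=0.5966·16.975=10.127; a1=3.179 < 10.127 ≤ a1+a2=14.025 → R2 fires; E=1 P=12 Y=12
Draw 9: a1=3.468, a2=5.916, a3=2.520, a4=0.320, a0=12.224; τ=−ln(0.8327)/12.224=0.015 → t=0.443; u2·a0=0.8582·12.224=10.491; a1+a2=9.384 < 10.491 ≤ a1+…+a3=11.904 → R3 fires; E=2 P=11 Y=12
Draw 10: a1=3.468, a2=11.832, a3=2.310, a4=0.640, a0=18.250; τ=−ln(0.4600)/18.250=0.043 → t=0.486; u2·a0=0.7074·18.250=12.910; a1=3.468 < 12.910 ≤ a1+a2=15.300 → R2 fires; E=1 P=12 Y=13
Draw 11: a1=3.757, a2=6.409, a3=2.520, a4=0.320, a0=13.006; τ=−ln(0.2482)/13.006=0.107 → t=0.593; u2·a0=0.3140·13.006=4.084; a1=3.757 < 4.084 ≤ a1+a2=10.166 → R2 fires; E=0 P=13 Y=14
Draw 12: a1=4.046, a2=0.000, a3=2.730, a4=0.000, a0=6.776; τ=−ln(0.4353)/6.776=0.123 → t=0.716 > T=0.61: stop.
P first becomes ≥ 10 when it reaches 10 at the event at t=0.073.

Threshold first reached at t = 0.073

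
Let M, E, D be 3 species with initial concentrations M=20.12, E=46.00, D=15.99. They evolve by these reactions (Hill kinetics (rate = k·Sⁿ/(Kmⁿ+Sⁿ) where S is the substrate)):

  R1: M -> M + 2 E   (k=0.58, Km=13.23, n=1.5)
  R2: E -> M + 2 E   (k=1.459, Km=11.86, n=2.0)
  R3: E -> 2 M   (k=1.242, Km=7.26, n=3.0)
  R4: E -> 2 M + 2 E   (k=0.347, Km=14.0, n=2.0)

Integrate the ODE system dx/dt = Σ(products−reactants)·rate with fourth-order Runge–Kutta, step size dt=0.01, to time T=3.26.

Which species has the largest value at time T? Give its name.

Dominant species at T: E

RK4 with dt=0.01: 326 steps to T=3.26. Trajectory (selected grid times):
t=0.00: M=20.12 E=46.00 D=15.99
t=0.36: M=21.73 E=46.44 D=15.99
t=0.72: M=23.35 E=46.89 D=15.99
t=1.09: M=25.01 E=47.36 D=15.99
t=1.45: M=26.62 E=47.83 D=15.99
t=1.81: M=28.24 E=48.31 D=15.99
t=2.17: M=29.85 E=48.80 D=15.99
t=2.54: M=31.52 E=49.30 D=15.99
t=2.90: M=33.14 E=49.80 D=15.99
t=3.26: M=34.76 E=50.30 D=15.99
At T=3.26: M=34.76 E=50.30 D=15.99; the largest is E.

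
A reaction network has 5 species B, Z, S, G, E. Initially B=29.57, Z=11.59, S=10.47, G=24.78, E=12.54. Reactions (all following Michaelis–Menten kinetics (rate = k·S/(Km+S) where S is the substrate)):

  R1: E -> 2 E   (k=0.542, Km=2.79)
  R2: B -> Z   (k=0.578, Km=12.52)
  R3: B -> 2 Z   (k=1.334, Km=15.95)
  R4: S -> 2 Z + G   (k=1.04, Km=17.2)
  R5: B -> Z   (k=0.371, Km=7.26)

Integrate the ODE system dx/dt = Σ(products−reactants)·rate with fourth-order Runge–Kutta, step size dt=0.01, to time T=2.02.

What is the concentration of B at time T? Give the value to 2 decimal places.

RK4 with dt=0.01: 202 steps to T=2.02. Trajectory (selected grid times):
t=0.00: B=29.57 Z=11.59 S=10.47 G=24.78 E=12.54
t=0.22: B=29.23 Z=12.30 S=10.38 G=24.87 E=12.64
t=0.45: B=28.87 Z=13.03 S=10.29 G=24.96 E=12.74
t=0.67: B=28.52 Z=13.74 S=10.21 G=25.04 E=12.84
t=0.90: B=28.17 Z=14.47 S=10.12 G=25.13 E=12.94
t=1.12: B=27.83 Z=15.16 S=10.04 G=25.21 E=13.04
t=1.35: B=27.47 Z=15.89 S=9.95 G=25.30 E=13.14
t=1.57: B=27.14 Z=16.58 S=9.86 G=25.39 E=13.24
t=1.80: B=26.79 Z=17.29 S=9.78 G=25.47 E=13.34
t=2.02: B=26.45 Z=17.98 S=9.69 G=25.56 E=13.44
Read off B at T=2.02: 26.45

B at T = 26.45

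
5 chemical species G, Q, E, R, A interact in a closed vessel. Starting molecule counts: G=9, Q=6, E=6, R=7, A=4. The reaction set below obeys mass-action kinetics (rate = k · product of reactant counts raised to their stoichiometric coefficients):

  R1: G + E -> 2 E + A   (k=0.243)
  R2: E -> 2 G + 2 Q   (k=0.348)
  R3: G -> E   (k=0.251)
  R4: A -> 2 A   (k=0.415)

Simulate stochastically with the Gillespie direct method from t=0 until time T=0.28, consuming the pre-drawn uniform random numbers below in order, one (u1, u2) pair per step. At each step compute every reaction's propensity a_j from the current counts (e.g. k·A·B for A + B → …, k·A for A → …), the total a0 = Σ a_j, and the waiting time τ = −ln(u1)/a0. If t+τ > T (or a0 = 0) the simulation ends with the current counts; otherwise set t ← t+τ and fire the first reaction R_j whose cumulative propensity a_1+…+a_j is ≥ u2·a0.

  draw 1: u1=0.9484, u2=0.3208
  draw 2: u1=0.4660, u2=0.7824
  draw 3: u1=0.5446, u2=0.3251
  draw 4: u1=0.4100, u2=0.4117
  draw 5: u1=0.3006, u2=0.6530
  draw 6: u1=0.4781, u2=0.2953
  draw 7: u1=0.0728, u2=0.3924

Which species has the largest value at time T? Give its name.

t=0.000: G=9 Q=6 E=6 R=7 A=4
Draw 1: a1=13.122, a2=2.088, a3=2.259, a4=1.660, a0=19.129; τ=−ln(0.9484)/19.129=0.003 → t=0.003; u2·a0=0.3208·19.129=6.137 ≤ a1=13.122 → R1 fires; G=8 Q=6 E=7 R=7 A=5
Draw 2: a1=13.608, a2=2.436, a3=2.008, a4=2.075, a0=20.127; τ=−ln(0.4660)/20.127=0.038 → t=0.041; u2·a0=0.7824·20.127=15.747; a1=13.608 < 15.747 ≤ a1+a2=16.044 → R2 fires; G=10 Q=8 E=6 R=7 A=5
Draw 3: a1=14.580, a2=2.088, a3=2.510, a4=2.075, a0=21.253; τ=−ln(0.5446)/21.253=0.029 → t=0.069; u2·a0=0.3251·21.253=6.909 ≤ a1=14.580 → R1 fires; G=9 Q=8 E=7 R=7 A=6
Draw 4: a1=15.309, a2=2.436, a3=2.259, a4=2.490, a0=22.494; τ=−ln(0.4100)/22.494=0.040 → t=0.109; u2·a0=0.4117·22.494=9.261 ≤ a1=15.309 → R1 fires; G=8 Q=8 E=8 R=7 A=7
Draw 5: a1=15.552, a2=2.784, a3=2.008, a4=2.905, a0=23.249; τ=−ln(0.3006)/23.249=0.052 → t=0.161; u2·a0=0.6530·23.249=15.182 ≤ a1=15.552 → R1 fires; G=7 Q=8 E=9 R=7 A=8
Draw 6: a1=15.309, a2=3.132, a3=1.757, a4=3.320, a0=23.518; τ=−ln(0.4781)/23.518=0.031 → t=0.192; u2·a0=0.2953·23.518=6.945 ≤ a1=15.309 → R1 fires; G=6 Q=8 E=10 R=7 A=9
Draw 7: a1=14.580, a2=3.480, a3=1.506, a4=3.735, a0=23.301; τ=−ln(0.0728)/23.301=0.112 → t=0.304 > T=0.28: stop.
At T=0.28: G=6 Q=8 E=10 R=7 A=9; the largest is E.

Dominant species at T: E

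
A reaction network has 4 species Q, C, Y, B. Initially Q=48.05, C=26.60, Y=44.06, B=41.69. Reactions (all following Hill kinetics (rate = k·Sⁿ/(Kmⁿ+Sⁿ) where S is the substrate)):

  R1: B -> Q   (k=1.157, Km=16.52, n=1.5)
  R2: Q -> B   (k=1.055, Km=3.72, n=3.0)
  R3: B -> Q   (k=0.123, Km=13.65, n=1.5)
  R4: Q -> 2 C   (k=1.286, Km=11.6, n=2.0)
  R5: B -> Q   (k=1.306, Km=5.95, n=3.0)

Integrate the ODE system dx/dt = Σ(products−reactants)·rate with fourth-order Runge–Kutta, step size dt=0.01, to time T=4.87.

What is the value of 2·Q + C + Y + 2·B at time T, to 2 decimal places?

Check how each reaction changes W = 2·Q + C + Y + 2·B (weight of products minus weight of reactants):
R1: B -> Q: (2·1) − (2·1) = 2 − 2 = 0
R2: Q -> B: (2·1) − (2·1) = 2 − 2 = 0
R3: B -> Q: (2·1) − (2·1) = 2 − 2 = 0
R4: Q -> 2 C: (1·2) − (2·1) = 2 − 2 = 0
R5: B -> Q: (2·1) − (2·1) = 2 − 2 = 0
Every reaction leaves W unchanged, so W is conserved and no simulation is needed: W(T) = W(0) = 2·48.05 + 26.60 + 44.06 + 2·41.69 = 250.14

Value at T = 250.14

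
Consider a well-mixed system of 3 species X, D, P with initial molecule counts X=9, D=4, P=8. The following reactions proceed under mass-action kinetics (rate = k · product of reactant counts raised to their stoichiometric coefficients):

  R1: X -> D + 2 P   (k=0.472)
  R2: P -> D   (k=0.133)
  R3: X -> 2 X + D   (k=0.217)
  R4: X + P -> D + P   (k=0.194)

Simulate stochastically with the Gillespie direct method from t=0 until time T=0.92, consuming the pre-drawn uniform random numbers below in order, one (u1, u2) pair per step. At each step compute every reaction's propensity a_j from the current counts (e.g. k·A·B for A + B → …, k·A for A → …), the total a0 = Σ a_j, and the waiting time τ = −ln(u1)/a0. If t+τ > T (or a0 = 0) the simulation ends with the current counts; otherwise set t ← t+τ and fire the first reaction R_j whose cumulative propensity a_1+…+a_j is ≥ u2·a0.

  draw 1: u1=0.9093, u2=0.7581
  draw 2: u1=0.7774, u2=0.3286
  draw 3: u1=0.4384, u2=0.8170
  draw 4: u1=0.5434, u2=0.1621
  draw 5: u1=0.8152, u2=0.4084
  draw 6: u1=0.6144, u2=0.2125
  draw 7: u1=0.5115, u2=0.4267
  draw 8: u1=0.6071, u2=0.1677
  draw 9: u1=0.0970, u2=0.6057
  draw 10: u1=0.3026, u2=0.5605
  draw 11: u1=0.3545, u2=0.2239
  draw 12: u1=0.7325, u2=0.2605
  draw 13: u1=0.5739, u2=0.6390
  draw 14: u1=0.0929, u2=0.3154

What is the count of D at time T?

t=0.000: X=9 D=4 P=8
Draw 1: a1=4.248, a2=1.064, a3=1.953, a4=13.968, a0=21.233; τ=−ln(0.9093)/21.233=0.004 → t=0.004; u2·a0=0.7581·21.233=16.097; a1+…+a3=7.265 < 16.097 ≤ a1+…+a4=21.233 → R4 fires; X=8 D=5 P=8
Draw 2: a1=3.776, a2=1.064, a3=1.736, a4=12.416, a0=18.992; τ=−ln(0.7774)/18.992=0.013 → t=0.018; u2·a0=0.3286·18.992=6.241; a1+a2=4.840 < 6.241 ≤ a1+…+a3=6.576 → R3 fires; X=9 D=6 P=8
Draw 3: a1=4.248, a2=1.064, a3=1.953, a4=13.968, a0=21.233; τ=−ln(0.4384)/21.233=0.039 → t=0.057; u2·a0=0.8170·21.233=17.347; a1+…+a3=7.265 < 17.347 ≤ a1+…+a4=21.233 → R4 fires; X=8 D=7 P=8
Draw 4: a1=3.776, a2=1.064, a3=1.736, a4=12.416, a0=18.992; τ=−ln(0.5434)/18.992=0.032 → t=0.089; u2·a0=0.1621·18.992=3.079 ≤ a1=3.776 → R1 fires; X=7 D=8 P=10
Draw 5: a1=3.304, a2=1.330, a3=1.519, a4=13.580, a0=19.733; τ=−ln(0.8152)/19.733=0.010 → t=0.099; u2·a0=0.4084·19.733=8.059; a1+…+a3=6.153 < 8.059 ≤ a1+…+a4=19.733 → R4 fires; X=6 D=9 P=10
Draw 6: a1=2.832, a2=1.330, a3=1.302, a4=11.640, a0=17.104; τ=−ln(0.6144)/17.104=0.028 → t=0.128; u2·a0=0.2125·17.104=3.635; a1=2.832 < 3.635 ≤ a1+a2=4.162 → R2 fires; X=6 D=10 P=9
Draw 7: a1=2.832, a2=1.197, a3=1.302, a4=10.476, a0=15.807; τ=−ln(0.5115)/15.807=0.042 → t=0.170; u2·a0=0.4267·15.807=6.745; a1+…+a3=5.331 < 6.745 ≤ a1+…+a4=15.807 → R4 fires; X=5 D=11 P=9
Draw 8: a1=2.360, a2=1.197, a3=1.085, a4=8.730, a0=13.372; τ=−ln(0.6071)/13.372=0.037 → t=0.207; u2·a0=0.1677·13.372=2.242 ≤ a1=2.360 → R1 fires; X=4 D=12 P=11
Draw 9: a1=1.888, a2=1.463, a3=0.868, a4=8.536, a0=12.755; τ=−ln(0.0970)/12.755=0.183 → t=0.390; u2·a0=0.6057·12.755=7.726; a1+…+a3=4.219 < 7.726 ≤ a1+…+a4=12.755 → R4 fires; X=3 D=13 P=11
Draw 10: a1=1.416, a2=1.463, a3=0.651, a4=6.402, a0=9.932; τ=−ln(0.3026)/9.932=0.120 → t=0.511; u2·a0=0.5605·9.932=5.567; a1+…+a3=3.530 < 5.567 ≤ a1+…+a4=9.932 → R4 fires; X=2 D=14 P=11
Draw 11: a1=0.944, a2=1.463, a3=0.434, a4=4.268, a0=7.109; τ=−ln(0.3545)/7.109=0.146 → t=0.656; u2·a0=0.2239·7.109=1.592; a1=0.944 < 1.592 ≤ a1+a2=2.407 → R2 fires; X=2 D=15 P=10
Draw 12: a1=0.944, a2=1.330, a3=0.434, a4=3.880, a0=6.588; τ=−ln(0.7325)/6.588=0.047 → t=0.704; u2·a0=0.2605·6.588=1.716; a1=0.944 < 1.716 ≤ a1+a2=2.274 → R2 fires; X=2 D=16 P=9
Draw 13: a1=0.944, a2=1.197, a3=0.434, a4=3.492, a0=6.067; τ=−ln(0.5739)/6.067=0.092 → t=0.795; u2·a0=0.6390·6.067=3.877; a1+…+a3=2.575 < 3.877 ≤ a1+…+a4=6.067 → R4 fires; X=1 D=17 P=9
Draw 14: a1=0.472, a2=1.197, a3=0.217, a4=1.746, a0=3.632; τ=−ln(0.0929)/3.632=0.654 → t=1.449 > T=0.92: stop.
Read off D at T=0.92: 17

D at T = 17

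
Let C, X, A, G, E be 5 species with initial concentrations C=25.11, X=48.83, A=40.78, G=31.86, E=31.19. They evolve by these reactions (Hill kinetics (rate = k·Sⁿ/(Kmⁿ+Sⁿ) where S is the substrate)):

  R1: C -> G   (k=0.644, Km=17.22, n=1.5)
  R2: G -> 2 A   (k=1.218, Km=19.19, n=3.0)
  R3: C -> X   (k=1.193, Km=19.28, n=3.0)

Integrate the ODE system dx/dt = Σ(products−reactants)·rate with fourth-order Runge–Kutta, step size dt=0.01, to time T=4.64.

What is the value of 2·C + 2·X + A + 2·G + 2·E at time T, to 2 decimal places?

Value at T = 314.76

Check how each reaction changes W = 2·C + 2·X + A + 2·G + 2·E (weight of products minus weight of reactants):
R1: C -> G: (2·1) − (2·1) = 2 − 2 = 0
R2: G -> 2 A: (1·2) − (2·1) = 2 − 2 = 0
R3: C -> X: (2·1) − (2·1) = 2 − 2 = 0
Every reaction leaves W unchanged, so W is conserved and no simulation is needed: W(T) = W(0) = 2·25.11 + 2·48.83 + 40.78 + 2·31.86 + 2·31.19 = 314.76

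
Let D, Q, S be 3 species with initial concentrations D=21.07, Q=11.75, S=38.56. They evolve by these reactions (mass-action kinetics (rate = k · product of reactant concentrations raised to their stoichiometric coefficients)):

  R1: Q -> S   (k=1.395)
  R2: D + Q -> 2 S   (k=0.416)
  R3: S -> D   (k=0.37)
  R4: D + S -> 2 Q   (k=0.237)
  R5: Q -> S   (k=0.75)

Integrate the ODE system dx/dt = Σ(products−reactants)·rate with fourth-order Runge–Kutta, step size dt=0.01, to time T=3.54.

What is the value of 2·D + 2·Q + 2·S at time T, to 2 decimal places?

Value at T = 142.76

Check how each reaction changes W = 2·D + 2·Q + 2·S (weight of products minus weight of reactants):
R1: Q -> S: (2·1) − (2·1) = 2 − 2 = 0
R2: D + Q -> 2 S: (2·2) − (2·1 + 2·1) = 4 − 4 = 0
R3: S -> D: (2·1) − (2·1) = 2 − 2 = 0
R4: D + S -> 2 Q: (2·2) − (2·1 + 2·1) = 4 − 4 = 0
R5: Q -> S: (2·1) − (2·1) = 2 − 2 = 0
Every reaction leaves W unchanged, so W is conserved and no simulation is needed: W(T) = W(0) = 2·21.07 + 2·11.75 + 2·38.56 = 142.76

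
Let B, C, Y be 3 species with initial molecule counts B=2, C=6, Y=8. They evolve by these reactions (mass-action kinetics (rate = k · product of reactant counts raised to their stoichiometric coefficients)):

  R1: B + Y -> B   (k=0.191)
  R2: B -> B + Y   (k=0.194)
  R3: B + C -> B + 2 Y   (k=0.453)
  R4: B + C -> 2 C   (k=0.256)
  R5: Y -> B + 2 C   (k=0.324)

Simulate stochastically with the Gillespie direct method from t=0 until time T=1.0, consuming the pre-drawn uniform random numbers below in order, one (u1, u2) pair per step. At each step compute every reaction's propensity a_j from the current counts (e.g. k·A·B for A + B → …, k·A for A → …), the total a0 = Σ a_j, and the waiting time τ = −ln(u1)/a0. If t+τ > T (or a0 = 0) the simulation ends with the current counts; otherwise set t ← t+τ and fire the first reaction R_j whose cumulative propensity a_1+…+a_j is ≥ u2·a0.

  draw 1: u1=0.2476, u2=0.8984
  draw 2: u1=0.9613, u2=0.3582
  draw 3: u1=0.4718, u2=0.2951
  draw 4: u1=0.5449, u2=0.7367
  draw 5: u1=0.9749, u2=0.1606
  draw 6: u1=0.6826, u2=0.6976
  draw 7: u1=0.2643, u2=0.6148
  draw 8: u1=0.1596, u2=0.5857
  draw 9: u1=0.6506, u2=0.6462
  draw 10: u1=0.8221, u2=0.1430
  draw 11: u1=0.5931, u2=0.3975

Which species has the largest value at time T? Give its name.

t=0.000: B=2 C=6 Y=8
Draw 1: a1=3.056, a2=0.388, a3=5.436, a4=3.072, a5=2.592, a0=14.544; τ=−ln(0.2476)/14.544=0.096 → t=0.096; u2·a0=0.8984·14.544=13.066; a1+…+a4=11.952 < 13.066 ≤ a1+…+a5=14.544 → R5 fires; B=3 C=8 Y=7
Draw 2: a1=4.011, a2=0.582, a3=10.872, a4=6.144, a5=2.268, a0=23.877; τ=−ln(0.9613)/23.877=0.002 → t=0.098; u2·a0=0.3582·23.877=8.553; a1+a2=4.593 < 8.553 ≤ a1+…+a3=15.465 → R3 fires; B=3 C=7 Y=9
Draw 3: a1=5.157, a2=0.582, a3=9.513, a4=5.376, a5=2.916, a0=23.544; τ=−ln(0.4718)/23.544=0.032 → t=0.130; u2·a0=0.2951·23.544=6.948; a1+a2=5.739 < 6.948 ≤ a1+…+a3=15.252 → R3 fires; B=3 C=6 Y=11
Draw 4: a1=6.303, a2=0.582, a3=8.154, a4=4.608, a5=3.564, a0=23.211; τ=−ln(0.5449)/23.211=0.026 → t=0.156; u2·a0=0.7367·23.211=17.100; a1+…+a3=15.039 < 17.100 ≤ a1+…+a4=19.647 → R4 fires; B=2 C=7 Y=11
Draw 5: a1=4.202, a2=0.388, a3=6.342, a4=3.584, a5=3.564, a0=18.080; τ=−ln(0.9749)/18.080=0.001 → t=0.157; u2·a0=0.1606·18.080=2.904 ≤ a1=4.202 → R1 fires; B=2 C=7 Y=10
Draw 6: a1=3.820, a2=0.388, a3=6.342, a4=3.584, a5=3.240, a0=17.374; τ=−ln(0.6826)/17.374=0.022 → t=0.179; u2·a0=0.6976·17.374=12.120; a1+…+a3=10.550 < 12.120 ≤ a1+…+a4=14.134 → R4 fires; B=1 C=8 Y=10
Draw 7: a1=1.910, a2=0.194, a3=3.624, a4=2.048, a5=3.240, a0=11.016; τ=−ln(0.2643)/11.016=0.121 → t=0.300; u2·a0=0.6148·11.016=6.773; a1+…+a3=5.728 < 6.773 ≤ a1+…+a4=7.776 → R4 fires; B=0 C=9 Y=10
Draw 8: a1=0.000, a2=0.000, a3=0.000, a4=0.000, a5=3.240, a0=3.240; τ=−ln(0.1596)/3.240=0.566 → t=0.866; u2·a0=0.5857·3.240=1.898; a1+…+a4=0.000 < 1.898 ≤ a1+…+a5=3.240 → R5 fires; B=1 C=11 Y=9
Draw 9: a1=1.719, a2=0.194, a3=4.983, a4=2.816, a5=2.916, a0=12.628; τ=−ln(0.6506)/12.628=0.034 → t=0.900; u2·a0=0.6462·12.628=8.160; a1+…+a3=6.896 < 8.160 ≤ a1+…+a4=9.712 → R4 fires; B=0 C=12 Y=9
Draw 10: a1=0.000, a2=0.000, a3=0.000, a4=0.000, a5=2.916, a0=2.916; τ=−ln(0.8221)/2.916=0.067 → t=0.967; u2·a0=0.1430·2.916=0.417; a1+…+a4=0.000 < 0.417 ≤ a1+…+a5=2.916 → R5 fires; B=1 C=14 Y=8
Draw 11: a1=1.528, a2=0.194, a3=6.342, a4=3.584, a5=2.592, a0=14.240; τ=−ln(0.5931)/14.240=0.037 → t=1.004 > T=1.0: stop.
At T=1.0: B=1 C=14 Y=8; the largest is C.

Dominant species at T: C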